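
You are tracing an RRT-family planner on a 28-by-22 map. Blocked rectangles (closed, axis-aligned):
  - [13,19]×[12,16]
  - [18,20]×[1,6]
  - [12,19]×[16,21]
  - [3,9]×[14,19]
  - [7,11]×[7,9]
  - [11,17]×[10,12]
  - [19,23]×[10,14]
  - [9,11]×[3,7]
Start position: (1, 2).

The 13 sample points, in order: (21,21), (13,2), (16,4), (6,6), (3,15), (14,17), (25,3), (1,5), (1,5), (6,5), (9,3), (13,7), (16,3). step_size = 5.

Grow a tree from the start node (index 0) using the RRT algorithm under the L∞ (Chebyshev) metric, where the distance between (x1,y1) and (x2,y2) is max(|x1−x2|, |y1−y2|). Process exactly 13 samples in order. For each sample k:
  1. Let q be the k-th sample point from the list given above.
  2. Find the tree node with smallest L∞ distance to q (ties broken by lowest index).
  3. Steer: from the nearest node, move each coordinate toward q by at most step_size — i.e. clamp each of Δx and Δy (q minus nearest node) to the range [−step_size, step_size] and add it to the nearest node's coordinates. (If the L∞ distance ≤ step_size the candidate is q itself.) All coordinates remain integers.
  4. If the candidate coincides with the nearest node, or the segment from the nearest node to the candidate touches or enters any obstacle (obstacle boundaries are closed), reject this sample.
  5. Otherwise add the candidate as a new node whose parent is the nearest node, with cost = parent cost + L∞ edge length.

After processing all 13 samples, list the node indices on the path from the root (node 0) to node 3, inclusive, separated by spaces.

1. q=(21,21) nearest=0 d=20 new=(6,7) → add node 1 parent=0 cost=5
2. q=(13,2) nearest=1 d=7 new=(11,2) → blocked by [9,11]×[3,7], reject
3. q=(16,4) nearest=1 d=10 new=(11,4) → blocked by [9,11]×[3,7], reject
4. q=(6,6) nearest=1 d=1 new=(6,6) → add node 2 parent=1 cost=6
5. q=(3,15) nearest=1 d=8 new=(3,12) → add node 3 parent=1 cost=10
6. q=(14,17) nearest=1 d=10 new=(11,12) → blocked by [7,11]×[7,9], reject
7. q=(25,3) nearest=1 d=19 new=(11,3) → blocked by [9,11]×[3,7], reject
8. q=(1,5) nearest=0 d=3 new=(1,5) → add node 4 parent=0 cost=3
9. q=(1,5) nearest=4 d=0 → coincident, reject
10. q=(6,5) nearest=2 d=1 new=(6,5) → add node 5 parent=2 cost=7
11. q=(9,3) nearest=2 d=3 new=(9,3) → blocked by [9,11]×[3,7], reject
12. q=(13,7) nearest=1 d=7 new=(11,7) → blocked by [7,11]×[7,9], reject
13. q=(16,3) nearest=1 d=10 new=(11,3) → blocked by [9,11]×[3,7], reject

Path: 0 1 3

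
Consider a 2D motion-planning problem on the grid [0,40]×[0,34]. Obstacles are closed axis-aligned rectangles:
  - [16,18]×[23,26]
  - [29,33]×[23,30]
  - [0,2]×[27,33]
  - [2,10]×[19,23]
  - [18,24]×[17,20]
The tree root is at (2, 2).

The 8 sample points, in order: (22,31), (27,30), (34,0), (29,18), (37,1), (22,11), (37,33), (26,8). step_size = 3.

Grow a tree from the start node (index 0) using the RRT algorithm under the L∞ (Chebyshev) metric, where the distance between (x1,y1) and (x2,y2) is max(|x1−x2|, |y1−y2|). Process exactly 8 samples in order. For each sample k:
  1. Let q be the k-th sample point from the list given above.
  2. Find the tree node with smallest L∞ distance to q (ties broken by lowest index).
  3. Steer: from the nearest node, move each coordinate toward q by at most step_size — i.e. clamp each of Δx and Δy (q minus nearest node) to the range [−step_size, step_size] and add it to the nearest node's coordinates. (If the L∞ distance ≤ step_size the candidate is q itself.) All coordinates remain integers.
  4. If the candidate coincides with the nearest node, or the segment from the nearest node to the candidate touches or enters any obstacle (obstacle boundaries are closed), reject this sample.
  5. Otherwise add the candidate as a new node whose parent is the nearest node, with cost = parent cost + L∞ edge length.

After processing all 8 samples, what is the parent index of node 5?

Parent of node 5: 4

1. q=(22,31) nearest=0 d=29 new=(5,5) → add node 1 parent=0 cost=3
2. q=(27,30) nearest=1 d=25 new=(8,8) → add node 2 parent=1 cost=6
3. q=(34,0) nearest=2 d=26 new=(11,5) → add node 3 parent=2 cost=9
4. q=(29,18) nearest=3 d=18 new=(14,8) → add node 4 parent=3 cost=12
5. q=(37,1) nearest=4 d=23 new=(17,5) → add node 5 parent=4 cost=15
6. q=(22,11) nearest=5 d=6 new=(20,8) → add node 6 parent=5 cost=18
7. q=(37,33) nearest=4 d=25 new=(17,11) → add node 7 parent=4 cost=15
8. q=(26,8) nearest=6 d=6 new=(23,8) → add node 8 parent=6 cost=21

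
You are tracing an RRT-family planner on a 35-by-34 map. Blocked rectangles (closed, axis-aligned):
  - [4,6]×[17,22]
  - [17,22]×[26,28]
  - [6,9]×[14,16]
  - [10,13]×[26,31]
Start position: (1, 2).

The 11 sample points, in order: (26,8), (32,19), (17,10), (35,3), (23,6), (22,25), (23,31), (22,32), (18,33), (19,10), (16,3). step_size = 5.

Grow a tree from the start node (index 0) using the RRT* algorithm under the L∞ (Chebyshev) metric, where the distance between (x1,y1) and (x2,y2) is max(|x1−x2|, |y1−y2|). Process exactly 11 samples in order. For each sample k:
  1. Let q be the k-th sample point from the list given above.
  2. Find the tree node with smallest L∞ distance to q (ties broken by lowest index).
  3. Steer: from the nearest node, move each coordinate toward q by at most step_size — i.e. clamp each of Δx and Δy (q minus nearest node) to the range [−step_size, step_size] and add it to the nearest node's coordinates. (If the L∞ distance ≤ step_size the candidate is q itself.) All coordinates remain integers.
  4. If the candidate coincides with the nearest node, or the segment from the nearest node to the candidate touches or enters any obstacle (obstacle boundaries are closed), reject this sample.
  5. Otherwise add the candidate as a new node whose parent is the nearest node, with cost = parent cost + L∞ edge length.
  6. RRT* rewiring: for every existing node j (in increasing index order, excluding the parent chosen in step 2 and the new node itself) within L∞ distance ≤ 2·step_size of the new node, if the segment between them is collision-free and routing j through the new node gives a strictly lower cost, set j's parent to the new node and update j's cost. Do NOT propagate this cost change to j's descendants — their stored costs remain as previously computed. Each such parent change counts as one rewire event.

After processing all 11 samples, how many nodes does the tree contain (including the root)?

Node count: 10

1. q=(26,8) nearest=0 d=25 new=(6,7) → add node 1 parent=0 cost=5
2. q=(32,19) nearest=1 d=26 new=(11,12) → add node 2 parent=1 cost=10
3. q=(17,10) nearest=2 d=6 new=(16,10) → add node 3 parent=2 cost=15
4. q=(35,3) nearest=3 d=19 new=(21,5) → add node 4 parent=3 cost=20
5. q=(23,6) nearest=4 d=2 new=(23,6) → add node 5 parent=4 cost=22
6. q=(22,25) nearest=2 d=13 new=(16,17) → add node 6 parent=2 cost=15
7. q=(23,31) nearest=6 d=14 new=(21,22) → add node 7 parent=6 cost=20
8. q=(22,32) nearest=7 d=10 new=(22,27) → blocked by [17,22]×[26,28], reject
9. q=(18,33) nearest=7 d=11 new=(18,27) → blocked by [17,22]×[26,28], reject
10. q=(19,10) nearest=3 d=3 new=(19,10) → add node 8 parent=3 cost=18
11. q=(16,3) nearest=4 d=5 new=(16,3) → add node 9 parent=4 cost=25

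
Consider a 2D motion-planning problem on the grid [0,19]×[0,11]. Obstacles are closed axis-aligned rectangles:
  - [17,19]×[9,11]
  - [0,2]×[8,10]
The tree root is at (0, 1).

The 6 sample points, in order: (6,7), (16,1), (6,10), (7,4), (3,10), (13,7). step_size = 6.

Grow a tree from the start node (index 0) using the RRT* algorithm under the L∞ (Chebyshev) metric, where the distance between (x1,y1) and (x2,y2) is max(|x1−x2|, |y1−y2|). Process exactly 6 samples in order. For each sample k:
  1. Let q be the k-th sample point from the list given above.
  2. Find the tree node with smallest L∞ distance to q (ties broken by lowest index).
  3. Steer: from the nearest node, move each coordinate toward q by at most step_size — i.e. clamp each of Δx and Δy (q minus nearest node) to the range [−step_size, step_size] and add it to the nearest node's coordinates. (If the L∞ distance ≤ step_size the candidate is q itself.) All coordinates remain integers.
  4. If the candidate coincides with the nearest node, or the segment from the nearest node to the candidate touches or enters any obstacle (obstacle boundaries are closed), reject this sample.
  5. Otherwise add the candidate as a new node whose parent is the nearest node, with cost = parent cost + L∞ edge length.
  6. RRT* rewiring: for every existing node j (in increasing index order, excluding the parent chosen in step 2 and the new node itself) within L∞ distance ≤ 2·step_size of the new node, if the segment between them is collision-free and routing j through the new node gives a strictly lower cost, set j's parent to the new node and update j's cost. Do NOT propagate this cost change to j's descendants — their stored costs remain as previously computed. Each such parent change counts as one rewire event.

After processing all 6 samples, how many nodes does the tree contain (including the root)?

Node count: 7

1. q=(6,7) nearest=0 d=6 new=(6,7) → add node 1 parent=0 cost=6
2. q=(16,1) nearest=1 d=10 new=(12,1) → add node 2 parent=1 cost=12
3. q=(6,10) nearest=1 d=3 new=(6,10) → add node 3 parent=1 cost=9
4. q=(7,4) nearest=1 d=3 new=(7,4) → add node 4 parent=1 cost=9
5. q=(3,10) nearest=1 d=3 new=(3,10) → add node 5 parent=1 cost=9
6. q=(13,7) nearest=2 d=6 new=(13,7) → add node 6 parent=2 cost=18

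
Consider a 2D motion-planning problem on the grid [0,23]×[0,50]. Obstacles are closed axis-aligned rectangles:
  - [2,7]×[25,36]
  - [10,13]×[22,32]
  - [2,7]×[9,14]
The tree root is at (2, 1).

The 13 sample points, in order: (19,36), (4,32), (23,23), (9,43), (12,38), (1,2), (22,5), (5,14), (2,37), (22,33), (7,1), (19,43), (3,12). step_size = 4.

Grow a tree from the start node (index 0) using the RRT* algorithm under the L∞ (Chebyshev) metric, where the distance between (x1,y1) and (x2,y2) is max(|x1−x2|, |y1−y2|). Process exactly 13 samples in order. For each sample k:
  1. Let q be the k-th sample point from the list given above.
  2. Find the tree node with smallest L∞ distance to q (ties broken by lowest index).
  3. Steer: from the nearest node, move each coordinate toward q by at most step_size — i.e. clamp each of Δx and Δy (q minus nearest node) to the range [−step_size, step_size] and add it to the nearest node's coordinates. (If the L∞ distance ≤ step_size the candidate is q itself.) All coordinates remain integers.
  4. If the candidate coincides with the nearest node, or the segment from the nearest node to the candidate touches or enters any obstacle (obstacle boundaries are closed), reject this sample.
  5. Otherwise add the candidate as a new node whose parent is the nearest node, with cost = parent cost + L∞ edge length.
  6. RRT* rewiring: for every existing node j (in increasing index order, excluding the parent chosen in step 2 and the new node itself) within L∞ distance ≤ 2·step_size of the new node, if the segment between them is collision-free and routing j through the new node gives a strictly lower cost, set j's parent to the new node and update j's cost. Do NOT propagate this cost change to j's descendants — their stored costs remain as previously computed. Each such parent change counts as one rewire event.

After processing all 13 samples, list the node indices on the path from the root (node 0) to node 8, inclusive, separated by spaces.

1. q=(19,36) nearest=0 d=35 new=(6,5) → add node 1 parent=0 cost=4
2. q=(4,32) nearest=1 d=27 new=(4,9) → blocked by [2,7]×[9,14], reject
3. q=(23,23) nearest=1 d=18 new=(10,9) → add node 2 parent=1 cost=8
4. q=(9,43) nearest=2 d=34 new=(9,13) → add node 3 parent=2 cost=12
5. q=(12,38) nearest=3 d=25 new=(12,17) → add node 4 parent=3 cost=16
6. q=(1,2) nearest=0 d=1 new=(1,2) → add node 5 parent=0 cost=1
7. q=(22,5) nearest=2 d=12 new=(14,5) → add node 6 parent=2 cost=12
8. q=(5,14) nearest=3 d=4 new=(5,14) → blocked by [2,7]×[9,14], reject
9. q=(2,37) nearest=4 d=20 new=(8,21) → add node 7 parent=4 cost=20
10. q=(22,33) nearest=7 d=14 new=(12,25) → blocked by [10,13]×[22,32], reject
11. q=(7,1) nearest=1 d=4 new=(7,1) → add node 8 parent=1 cost=8
12. q=(19,43) nearest=7 d=22 new=(12,25) → blocked by [10,13]×[22,32], reject
13. q=(3,12) nearest=3 d=6 new=(5,12) → blocked by [2,7]×[9,14], reject

Path: 0 1 8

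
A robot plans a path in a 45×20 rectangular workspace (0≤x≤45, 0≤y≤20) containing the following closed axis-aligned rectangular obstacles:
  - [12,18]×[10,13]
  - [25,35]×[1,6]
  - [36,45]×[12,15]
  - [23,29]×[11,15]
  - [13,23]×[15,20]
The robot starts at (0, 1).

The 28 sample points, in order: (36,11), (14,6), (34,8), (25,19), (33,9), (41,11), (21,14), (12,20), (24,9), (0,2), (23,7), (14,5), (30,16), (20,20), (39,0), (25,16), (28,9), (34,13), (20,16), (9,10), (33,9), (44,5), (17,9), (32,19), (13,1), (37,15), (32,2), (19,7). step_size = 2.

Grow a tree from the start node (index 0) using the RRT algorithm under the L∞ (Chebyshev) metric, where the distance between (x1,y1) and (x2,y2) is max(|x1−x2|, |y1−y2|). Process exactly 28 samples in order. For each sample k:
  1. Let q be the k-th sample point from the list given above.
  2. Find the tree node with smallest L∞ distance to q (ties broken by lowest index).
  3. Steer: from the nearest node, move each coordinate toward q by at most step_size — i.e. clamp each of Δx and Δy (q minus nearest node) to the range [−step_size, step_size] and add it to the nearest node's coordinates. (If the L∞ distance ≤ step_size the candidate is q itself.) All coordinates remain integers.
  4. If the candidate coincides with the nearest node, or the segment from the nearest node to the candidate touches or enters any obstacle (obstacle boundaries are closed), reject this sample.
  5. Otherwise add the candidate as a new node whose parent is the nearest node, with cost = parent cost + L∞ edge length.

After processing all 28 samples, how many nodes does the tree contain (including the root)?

1. q=(36,11) nearest=0 d=36 new=(2,3) → add node 1 parent=0 cost=2
2. q=(14,6) nearest=1 d=12 new=(4,5) → add node 2 parent=1 cost=4
3. q=(34,8) nearest=2 d=30 new=(6,7) → add node 3 parent=2 cost=6
4. q=(25,19) nearest=3 d=19 new=(8,9) → add node 4 parent=3 cost=8
5. q=(33,9) nearest=4 d=25 new=(10,9) → add node 5 parent=4 cost=10
6. q=(41,11) nearest=5 d=31 new=(12,11) → blocked by [12,18]×[10,13], reject
7. q=(21,14) nearest=5 d=11 new=(12,11) → blocked by [12,18]×[10,13], reject
8. q=(12,20) nearest=4 d=11 new=(10,11) → add node 6 parent=4 cost=10
9. q=(24,9) nearest=5 d=14 new=(12,9) → add node 7 parent=5 cost=12
10. q=(0,2) nearest=0 d=1 new=(0,2) → add node 8 parent=0 cost=1
11. q=(23,7) nearest=7 d=11 new=(14,7) → add node 9 parent=7 cost=14
12. q=(14,5) nearest=9 d=2 new=(14,5) → add node 10 parent=9 cost=16
13. q=(30,16) nearest=9 d=16 new=(16,9) → add node 11 parent=9 cost=16
14. q=(20,20) nearest=6 d=10 new=(12,13) → blocked by [12,18]×[10,13], reject
15. q=(39,0) nearest=11 d=23 new=(18,7) → add node 12 parent=11 cost=18
16. q=(25,16) nearest=11 d=9 new=(18,11) → blocked by [12,18]×[10,13], reject
17. q=(28,9) nearest=12 d=10 new=(20,9) → add node 13 parent=12 cost=20
18. q=(34,13) nearest=13 d=14 new=(22,11) → add node 14 parent=13 cost=22
19. q=(20,16) nearest=14 d=5 new=(20,13) → add node 15 parent=14 cost=24
20. q=(9,10) nearest=4 d=1 new=(9,10) → add node 16 parent=4 cost=9
21. q=(33,9) nearest=14 d=11 new=(24,9) → add node 17 parent=14 cost=24
22. q=(44,5) nearest=17 d=20 new=(26,7) → add node 18 parent=17 cost=26
23. q=(17,9) nearest=11 d=1 new=(17,9) → add node 19 parent=11 cost=17
24. q=(32,19) nearest=14 d=10 new=(24,13) → blocked by [23,29]×[11,15], reject
25. q=(13,1) nearest=10 d=4 new=(13,3) → add node 20 parent=10 cost=18
26. q=(37,15) nearest=18 d=11 new=(28,9) → add node 21 parent=18 cost=28
27. q=(32,2) nearest=18 d=6 new=(28,5) → blocked by [25,35]×[1,6], reject
28. q=(19,7) nearest=12 d=1 new=(19,7) → add node 22 parent=12 cost=19

Node count: 23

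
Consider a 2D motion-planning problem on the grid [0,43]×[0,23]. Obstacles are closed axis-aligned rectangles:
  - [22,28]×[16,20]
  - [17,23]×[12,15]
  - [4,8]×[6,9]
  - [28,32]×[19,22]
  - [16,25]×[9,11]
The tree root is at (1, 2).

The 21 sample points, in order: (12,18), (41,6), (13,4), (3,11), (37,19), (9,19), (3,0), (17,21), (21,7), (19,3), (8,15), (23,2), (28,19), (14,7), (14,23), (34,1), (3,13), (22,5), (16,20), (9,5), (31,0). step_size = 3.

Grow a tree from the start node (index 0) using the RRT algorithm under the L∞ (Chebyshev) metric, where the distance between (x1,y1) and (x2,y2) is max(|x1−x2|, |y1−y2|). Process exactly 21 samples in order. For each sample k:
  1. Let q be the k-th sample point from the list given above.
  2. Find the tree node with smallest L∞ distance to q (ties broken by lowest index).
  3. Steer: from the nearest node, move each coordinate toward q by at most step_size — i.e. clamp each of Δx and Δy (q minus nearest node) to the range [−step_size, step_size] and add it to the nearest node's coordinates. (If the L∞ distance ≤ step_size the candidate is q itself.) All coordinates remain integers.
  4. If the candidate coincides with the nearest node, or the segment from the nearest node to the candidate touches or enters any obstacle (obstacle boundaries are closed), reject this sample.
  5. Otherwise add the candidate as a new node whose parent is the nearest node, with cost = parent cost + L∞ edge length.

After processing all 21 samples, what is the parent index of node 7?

1. q=(12,18) nearest=0 d=16 new=(4,5) → add node 1 parent=0 cost=3
2. q=(41,6) nearest=1 d=37 new=(7,6) → blocked by [4,8]×[6,9], reject
3. q=(13,4) nearest=1 d=9 new=(7,4) → add node 2 parent=1 cost=6
4. q=(3,11) nearest=1 d=6 new=(3,8) → add node 3 parent=1 cost=6
5. q=(37,19) nearest=2 d=30 new=(10,7) → add node 4 parent=2 cost=9
6. q=(9,19) nearest=3 d=11 new=(6,11) → blocked by [4,8]×[6,9], reject
7. q=(3,0) nearest=0 d=2 new=(3,0) → add node 5 parent=0 cost=2
8. q=(17,21) nearest=3 d=14 new=(6,11) → blocked by [4,8]×[6,9], reject
9. q=(21,7) nearest=4 d=11 new=(13,7) → add node 6 parent=4 cost=12
10. q=(19,3) nearest=6 d=6 new=(16,4) → add node 7 parent=6 cost=15
11. q=(8,15) nearest=3 d=7 new=(6,11) → blocked by [4,8]×[6,9], reject
12. q=(23,2) nearest=7 d=7 new=(19,2) → add node 8 parent=7 cost=18
13. q=(28,19) nearest=6 d=15 new=(16,10) → blocked by [16,25]×[9,11], reject
14. q=(14,7) nearest=6 d=1 new=(14,7) → add node 9 parent=6 cost=13
15. q=(14,23) nearest=3 d=15 new=(6,11) → blocked by [4,8]×[6,9], reject
16. q=(34,1) nearest=8 d=15 new=(22,1) → add node 10 parent=8 cost=21
17. q=(3,13) nearest=3 d=5 new=(3,11) → add node 11 parent=3 cost=9
18. q=(22,5) nearest=8 d=3 new=(22,5) → add node 12 parent=8 cost=21
19. q=(16,20) nearest=3 d=13 new=(6,11) → blocked by [4,8]×[6,9], reject
20. q=(9,5) nearest=2 d=2 new=(9,5) → add node 13 parent=2 cost=8
21. q=(31,0) nearest=10 d=9 new=(25,0) → add node 14 parent=10 cost=24

Parent of node 7: 6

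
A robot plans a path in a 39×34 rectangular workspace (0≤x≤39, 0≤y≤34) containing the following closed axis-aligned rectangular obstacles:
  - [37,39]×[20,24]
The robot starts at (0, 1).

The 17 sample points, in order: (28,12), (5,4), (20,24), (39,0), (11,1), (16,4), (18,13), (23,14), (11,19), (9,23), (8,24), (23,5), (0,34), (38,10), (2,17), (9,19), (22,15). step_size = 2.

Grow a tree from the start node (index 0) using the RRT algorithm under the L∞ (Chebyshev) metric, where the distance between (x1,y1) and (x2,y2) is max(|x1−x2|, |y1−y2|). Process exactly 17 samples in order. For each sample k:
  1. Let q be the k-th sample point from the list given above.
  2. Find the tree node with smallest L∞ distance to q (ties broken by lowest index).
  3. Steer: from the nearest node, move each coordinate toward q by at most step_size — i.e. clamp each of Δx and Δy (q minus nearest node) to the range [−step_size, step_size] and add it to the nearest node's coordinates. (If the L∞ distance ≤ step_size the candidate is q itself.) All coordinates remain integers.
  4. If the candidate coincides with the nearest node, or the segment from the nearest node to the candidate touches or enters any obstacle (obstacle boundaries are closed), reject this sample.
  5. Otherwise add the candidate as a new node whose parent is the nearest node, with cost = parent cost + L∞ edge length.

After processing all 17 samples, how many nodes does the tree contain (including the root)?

Node count: 18

1. q=(28,12) nearest=0 d=28 new=(2,3) → add node 1 parent=0 cost=2
2. q=(5,4) nearest=1 d=3 new=(4,4) → add node 2 parent=1 cost=4
3. q=(20,24) nearest=2 d=20 new=(6,6) → add node 3 parent=2 cost=6
4. q=(39,0) nearest=3 d=33 new=(8,4) → add node 4 parent=3 cost=8
5. q=(11,1) nearest=4 d=3 new=(10,2) → add node 5 parent=4 cost=10
6. q=(16,4) nearest=5 d=6 new=(12,4) → add node 6 parent=5 cost=12
7. q=(18,13) nearest=6 d=9 new=(14,6) → add node 7 parent=6 cost=14
8. q=(23,14) nearest=7 d=9 new=(16,8) → add node 8 parent=7 cost=16
9. q=(11,19) nearest=8 d=11 new=(14,10) → add node 9 parent=8 cost=18
10. q=(9,23) nearest=9 d=13 new=(12,12) → add node 10 parent=9 cost=20
11. q=(8,24) nearest=10 d=12 new=(10,14) → add node 11 parent=10 cost=22
12. q=(23,5) nearest=8 d=7 new=(18,6) → add node 12 parent=8 cost=18
13. q=(0,34) nearest=11 d=20 new=(8,16) → add node 13 parent=11 cost=24
14. q=(38,10) nearest=12 d=20 new=(20,8) → add node 14 parent=12 cost=20
15. q=(2,17) nearest=13 d=6 new=(6,17) → add node 15 parent=13 cost=26
16. q=(9,19) nearest=13 d=3 new=(9,18) → add node 16 parent=13 cost=26
17. q=(22,15) nearest=8 d=7 new=(18,10) → add node 17 parent=8 cost=18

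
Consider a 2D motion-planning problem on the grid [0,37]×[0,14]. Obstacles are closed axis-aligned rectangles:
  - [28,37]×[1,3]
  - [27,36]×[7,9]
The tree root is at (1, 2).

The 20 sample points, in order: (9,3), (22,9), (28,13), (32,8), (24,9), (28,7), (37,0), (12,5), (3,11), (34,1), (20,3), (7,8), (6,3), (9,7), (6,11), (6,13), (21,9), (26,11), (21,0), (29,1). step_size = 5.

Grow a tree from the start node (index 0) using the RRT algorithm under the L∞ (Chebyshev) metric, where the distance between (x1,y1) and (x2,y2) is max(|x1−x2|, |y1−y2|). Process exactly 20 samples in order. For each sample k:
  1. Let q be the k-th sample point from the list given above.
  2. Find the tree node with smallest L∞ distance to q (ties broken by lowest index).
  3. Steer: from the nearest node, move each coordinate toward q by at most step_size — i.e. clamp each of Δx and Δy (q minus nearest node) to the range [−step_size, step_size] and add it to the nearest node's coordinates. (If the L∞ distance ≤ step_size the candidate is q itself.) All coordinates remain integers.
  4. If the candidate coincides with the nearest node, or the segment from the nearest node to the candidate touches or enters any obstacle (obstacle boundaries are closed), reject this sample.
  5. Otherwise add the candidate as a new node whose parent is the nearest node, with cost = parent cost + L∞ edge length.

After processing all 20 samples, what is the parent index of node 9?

Parent of node 9: 4

1. q=(9,3) nearest=0 d=8 new=(6,3) → add node 1 parent=0 cost=5
2. q=(22,9) nearest=1 d=16 new=(11,8) → add node 2 parent=1 cost=10
3. q=(28,13) nearest=2 d=17 new=(16,13) → add node 3 parent=2 cost=15
4. q=(32,8) nearest=3 d=16 new=(21,8) → add node 4 parent=3 cost=20
5. q=(24,9) nearest=4 d=3 new=(24,9) → add node 5 parent=4 cost=23
6. q=(28,7) nearest=5 d=4 new=(28,7) → blocked by [27,36]×[7,9], reject
7. q=(37,0) nearest=5 d=13 new=(29,4) → add node 6 parent=5 cost=28
8. q=(12,5) nearest=2 d=3 new=(12,5) → add node 7 parent=2 cost=13
9. q=(3,11) nearest=1 d=8 new=(3,8) → add node 8 parent=1 cost=10
10. q=(34,1) nearest=6 d=5 new=(34,1) → blocked by [28,37]×[1,3], reject
11. q=(20,3) nearest=4 d=5 new=(20,3) → add node 9 parent=4 cost=25
12. q=(7,8) nearest=2 d=4 new=(7,8) → add node 10 parent=2 cost=14
13. q=(6,3) nearest=1 d=0 → coincident, reject
14. q=(9,7) nearest=2 d=2 new=(9,7) → add node 11 parent=2 cost=12
15. q=(6,11) nearest=8 d=3 new=(6,11) → add node 12 parent=8 cost=13
16. q=(6,13) nearest=12 d=2 new=(6,13) → add node 13 parent=12 cost=15
17. q=(21,9) nearest=4 d=1 new=(21,9) → add node 14 parent=4 cost=21
18. q=(26,11) nearest=5 d=2 new=(26,11) → add node 15 parent=5 cost=25
19. q=(21,0) nearest=9 d=3 new=(21,0) → add node 16 parent=9 cost=28
20. q=(29,1) nearest=6 d=3 new=(29,1) → blocked by [28,37]×[1,3], reject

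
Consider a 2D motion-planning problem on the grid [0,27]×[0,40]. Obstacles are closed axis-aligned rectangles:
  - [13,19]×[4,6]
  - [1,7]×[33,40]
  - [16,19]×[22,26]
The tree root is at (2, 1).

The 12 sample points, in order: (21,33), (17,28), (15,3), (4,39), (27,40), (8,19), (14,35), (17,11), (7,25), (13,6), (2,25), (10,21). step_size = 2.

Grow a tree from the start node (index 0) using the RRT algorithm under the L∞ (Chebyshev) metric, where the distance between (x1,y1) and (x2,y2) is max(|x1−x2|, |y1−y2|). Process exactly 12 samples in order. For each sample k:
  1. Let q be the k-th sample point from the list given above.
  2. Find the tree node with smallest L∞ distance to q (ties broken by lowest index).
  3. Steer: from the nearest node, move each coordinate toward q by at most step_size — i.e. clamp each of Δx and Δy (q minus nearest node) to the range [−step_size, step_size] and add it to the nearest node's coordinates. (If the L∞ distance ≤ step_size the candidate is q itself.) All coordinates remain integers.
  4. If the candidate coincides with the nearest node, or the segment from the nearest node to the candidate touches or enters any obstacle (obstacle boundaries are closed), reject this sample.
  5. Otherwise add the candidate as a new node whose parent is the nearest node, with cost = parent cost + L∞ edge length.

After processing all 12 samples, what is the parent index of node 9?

1. q=(21,33) nearest=0 d=32 new=(4,3) → add node 1 parent=0 cost=2
2. q=(17,28) nearest=1 d=25 new=(6,5) → add node 2 parent=1 cost=4
3. q=(15,3) nearest=2 d=9 new=(8,3) → add node 3 parent=2 cost=6
4. q=(4,39) nearest=2 d=34 new=(4,7) → add node 4 parent=2 cost=6
5. q=(27,40) nearest=4 d=33 new=(6,9) → add node 5 parent=4 cost=8
6. q=(8,19) nearest=5 d=10 new=(8,11) → add node 6 parent=5 cost=10
7. q=(14,35) nearest=6 d=24 new=(10,13) → add node 7 parent=6 cost=12
8. q=(17,11) nearest=7 d=7 new=(12,11) → add node 8 parent=7 cost=14
9. q=(7,25) nearest=7 d=12 new=(8,15) → add node 9 parent=7 cost=14
10. q=(13,6) nearest=3 d=5 new=(10,5) → add node 10 parent=3 cost=8
11. q=(2,25) nearest=9 d=10 new=(6,17) → add node 11 parent=9 cost=16
12. q=(10,21) nearest=11 d=4 new=(8,19) → add node 12 parent=11 cost=18

Parent of node 9: 7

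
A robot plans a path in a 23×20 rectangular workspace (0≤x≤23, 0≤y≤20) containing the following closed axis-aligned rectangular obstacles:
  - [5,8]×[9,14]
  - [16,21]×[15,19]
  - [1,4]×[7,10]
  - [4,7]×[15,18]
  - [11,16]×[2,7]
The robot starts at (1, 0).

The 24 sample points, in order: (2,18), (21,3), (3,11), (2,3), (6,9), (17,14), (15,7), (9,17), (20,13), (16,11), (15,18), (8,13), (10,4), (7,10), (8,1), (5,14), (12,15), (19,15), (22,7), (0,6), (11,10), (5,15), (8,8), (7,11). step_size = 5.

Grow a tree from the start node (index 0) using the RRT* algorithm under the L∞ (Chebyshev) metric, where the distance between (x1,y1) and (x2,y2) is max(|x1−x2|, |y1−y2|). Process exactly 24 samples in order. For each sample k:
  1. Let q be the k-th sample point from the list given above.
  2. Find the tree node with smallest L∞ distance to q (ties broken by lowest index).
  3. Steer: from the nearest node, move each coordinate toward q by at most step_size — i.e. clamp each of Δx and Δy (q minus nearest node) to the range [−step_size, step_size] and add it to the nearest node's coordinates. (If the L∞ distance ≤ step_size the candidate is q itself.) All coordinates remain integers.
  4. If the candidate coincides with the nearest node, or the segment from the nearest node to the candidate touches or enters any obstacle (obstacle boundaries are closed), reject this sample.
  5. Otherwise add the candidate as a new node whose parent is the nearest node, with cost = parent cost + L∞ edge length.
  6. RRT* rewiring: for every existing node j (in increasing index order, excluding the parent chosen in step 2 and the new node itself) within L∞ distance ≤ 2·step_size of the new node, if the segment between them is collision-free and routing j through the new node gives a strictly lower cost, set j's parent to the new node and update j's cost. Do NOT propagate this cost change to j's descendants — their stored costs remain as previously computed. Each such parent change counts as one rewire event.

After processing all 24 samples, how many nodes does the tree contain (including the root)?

Node count: 9

1. q=(2,18) nearest=0 d=18 new=(2,5) → add node 1 parent=0 cost=5
2. q=(21,3) nearest=1 d=19 new=(7,3) → add node 2 parent=1 cost=10
3. q=(3,11) nearest=1 d=6 new=(3,10) → blocked by [1,4]×[7,10], reject
4. q=(2,3) nearest=1 d=2 new=(2,3) → add node 3 parent=1 cost=7
5. q=(6,9) nearest=1 d=4 new=(6,9) → blocked by [5,8]×[9,14], reject
6. q=(17,14) nearest=2 d=11 new=(12,8) → blocked by [11,16]×[2,7], reject
7. q=(15,7) nearest=2 d=8 new=(12,7) → blocked by [11,16]×[2,7], reject
8. q=(9,17) nearest=1 d=12 new=(7,10) → blocked by [5,8]×[9,14], reject
9. q=(20,13) nearest=2 d=13 new=(12,8) → blocked by [11,16]×[2,7], reject
10. q=(16,11) nearest=2 d=9 new=(12,8) → blocked by [11,16]×[2,7], reject
11. q=(15,18) nearest=1 d=13 new=(7,10) → blocked by [5,8]×[9,14], reject
12. q=(8,13) nearest=1 d=8 new=(7,10) → blocked by [5,8]×[9,14], reject
13. q=(10,4) nearest=2 d=3 new=(10,4) → add node 4 parent=2 cost=13
14. q=(7,10) nearest=1 d=5 new=(7,10) → blocked by [5,8]×[9,14], reject
15. q=(8,1) nearest=2 d=2 new=(8,1) → add node 5 parent=2 cost=12
16. q=(5,14) nearest=1 d=9 new=(5,10) → blocked by [5,8]×[9,14], reject
17. q=(12,15) nearest=1 d=10 new=(7,10) → blocked by [5,8]×[9,14], reject
18. q=(19,15) nearest=4 d=11 new=(15,9) → blocked by [11,16]×[2,7], reject
19. q=(22,7) nearest=4 d=12 new=(15,7) → blocked by [11,16]×[2,7], reject
20. q=(0,6) nearest=1 d=2 new=(0,6) → add node 6 parent=1 cost=7
21. q=(11,10) nearest=4 d=6 new=(11,9) → add node 7 parent=4 cost=18
22. q=(5,15) nearest=7 d=6 new=(6,14) → blocked by [5,8]×[9,14], reject
23. q=(8,8) nearest=7 d=3 new=(8,8) → add node 8 parent=7 cost=21
24. q=(7,11) nearest=8 d=3 new=(7,11) → blocked by [5,8]×[9,14], reject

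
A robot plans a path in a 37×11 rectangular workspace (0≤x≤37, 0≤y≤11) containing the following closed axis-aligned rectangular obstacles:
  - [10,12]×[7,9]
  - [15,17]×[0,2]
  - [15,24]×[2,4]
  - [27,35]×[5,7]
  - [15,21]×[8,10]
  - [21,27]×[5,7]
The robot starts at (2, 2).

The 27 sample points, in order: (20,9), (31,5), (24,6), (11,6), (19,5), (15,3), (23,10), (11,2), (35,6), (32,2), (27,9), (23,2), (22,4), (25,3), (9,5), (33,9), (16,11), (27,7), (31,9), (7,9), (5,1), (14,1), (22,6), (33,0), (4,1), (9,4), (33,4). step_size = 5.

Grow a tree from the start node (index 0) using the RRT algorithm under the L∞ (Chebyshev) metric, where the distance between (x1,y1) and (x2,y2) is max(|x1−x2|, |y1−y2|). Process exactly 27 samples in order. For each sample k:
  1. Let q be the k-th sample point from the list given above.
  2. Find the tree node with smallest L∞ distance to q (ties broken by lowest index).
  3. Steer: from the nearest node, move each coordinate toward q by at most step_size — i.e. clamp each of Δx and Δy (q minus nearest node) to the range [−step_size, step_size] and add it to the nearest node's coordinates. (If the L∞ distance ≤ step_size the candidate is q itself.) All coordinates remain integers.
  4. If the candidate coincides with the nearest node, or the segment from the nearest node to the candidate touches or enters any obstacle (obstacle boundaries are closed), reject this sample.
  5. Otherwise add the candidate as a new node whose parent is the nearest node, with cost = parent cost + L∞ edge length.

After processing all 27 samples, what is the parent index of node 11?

1. q=(20,9) nearest=0 d=18 new=(7,7) → add node 1 parent=0 cost=5
2. q=(31,5) nearest=1 d=24 new=(12,5) → add node 2 parent=1 cost=10
3. q=(24,6) nearest=2 d=12 new=(17,6) → add node 3 parent=2 cost=15
4. q=(11,6) nearest=2 d=1 new=(11,6) → add node 4 parent=2 cost=11
5. q=(19,5) nearest=3 d=2 new=(19,5) → add node 5 parent=3 cost=17
6. q=(15,3) nearest=2 d=3 new=(15,3) → blocked by [15,24]×[2,4], reject
7. q=(23,10) nearest=5 d=5 new=(23,10) → add node 6 parent=5 cost=22
8. q=(11,2) nearest=2 d=3 new=(11,2) → add node 7 parent=2 cost=13
9. q=(35,6) nearest=6 d=12 new=(28,6) → blocked by [27,35]×[5,7], reject
10. q=(32,2) nearest=6 d=9 new=(28,5) → blocked by [27,35]×[5,7], reject
11. q=(27,9) nearest=6 d=4 new=(27,9) → add node 8 parent=6 cost=26
12. q=(23,2) nearest=5 d=4 new=(23,2) → blocked by [15,24]×[2,4], reject
13. q=(22,4) nearest=5 d=3 new=(22,4) → blocked by [15,24]×[2,4], reject
14. q=(25,3) nearest=5 d=6 new=(24,3) → blocked by [15,24]×[2,4], reject
15. q=(9,5) nearest=1 d=2 new=(9,5) → add node 9 parent=1 cost=7
16. q=(33,9) nearest=8 d=6 new=(32,9) → add node 10 parent=8 cost=31
17. q=(16,11) nearest=3 d=5 new=(16,11) → blocked by [15,21]×[8,10], reject
18. q=(27,7) nearest=8 d=2 new=(27,7) → blocked by [27,35]×[5,7], reject
19. q=(31,9) nearest=10 d=1 new=(31,9) → add node 11 parent=10 cost=32
20. q=(7,9) nearest=1 d=2 new=(7,9) → add node 12 parent=1 cost=7
21. q=(5,1) nearest=0 d=3 new=(5,1) → add node 13 parent=0 cost=3
22. q=(14,1) nearest=7 d=3 new=(14,1) → add node 14 parent=7 cost=16
23. q=(22,6) nearest=5 d=3 new=(22,6) → blocked by [21,27]×[5,7], reject
24. q=(33,0) nearest=8 d=9 new=(32,4) → blocked by [27,35]×[5,7], reject
25. q=(4,1) nearest=13 d=1 new=(4,1) → add node 15 parent=13 cost=4
26. q=(9,4) nearest=9 d=1 new=(9,4) → add node 16 parent=9 cost=8
27. q=(33,4) nearest=10 d=5 new=(33,4) → blocked by [27,35]×[5,7], reject

Parent of node 11: 10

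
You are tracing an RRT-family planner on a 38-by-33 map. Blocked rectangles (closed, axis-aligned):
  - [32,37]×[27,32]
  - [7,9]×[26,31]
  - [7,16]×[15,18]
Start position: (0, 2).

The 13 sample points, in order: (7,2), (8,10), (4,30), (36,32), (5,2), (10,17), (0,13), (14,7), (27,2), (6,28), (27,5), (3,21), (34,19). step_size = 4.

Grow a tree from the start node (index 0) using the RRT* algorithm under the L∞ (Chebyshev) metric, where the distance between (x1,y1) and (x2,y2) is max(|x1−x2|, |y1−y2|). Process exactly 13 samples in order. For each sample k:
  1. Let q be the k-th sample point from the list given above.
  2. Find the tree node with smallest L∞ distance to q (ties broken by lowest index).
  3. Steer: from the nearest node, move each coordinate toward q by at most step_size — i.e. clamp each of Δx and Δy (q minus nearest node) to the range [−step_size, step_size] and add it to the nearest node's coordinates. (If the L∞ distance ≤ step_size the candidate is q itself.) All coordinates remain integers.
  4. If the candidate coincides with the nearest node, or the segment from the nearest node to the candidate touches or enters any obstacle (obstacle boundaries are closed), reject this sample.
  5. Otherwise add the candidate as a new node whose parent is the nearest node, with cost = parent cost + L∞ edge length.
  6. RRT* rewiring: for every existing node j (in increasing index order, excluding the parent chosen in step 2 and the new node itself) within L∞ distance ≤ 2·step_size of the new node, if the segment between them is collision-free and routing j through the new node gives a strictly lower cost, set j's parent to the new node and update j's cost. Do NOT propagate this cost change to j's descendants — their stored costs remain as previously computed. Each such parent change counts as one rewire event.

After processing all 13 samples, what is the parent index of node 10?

Parent of node 10: 9

1. q=(7,2) nearest=0 d=7 new=(4,2) → add node 1 parent=0 cost=4
2. q=(8,10) nearest=0 d=8 new=(4,6) → add node 2 parent=0 cost=4
3. q=(4,30) nearest=2 d=24 new=(4,10) → add node 3 parent=2 cost=8
4. q=(36,32) nearest=1 d=32 new=(8,6) → add node 4 parent=1 cost=8
5. q=(5,2) nearest=1 d=1 new=(5,2) → add node 5 parent=1 cost=5
6. q=(10,17) nearest=3 d=7 new=(8,14) → add node 6 parent=3 cost=12
7. q=(0,13) nearest=3 d=4 new=(0,13) → add node 7 parent=3 cost=12
8. q=(14,7) nearest=4 d=6 new=(12,7) → add node 8 parent=4 cost=12
9. q=(27,2) nearest=8 d=15 new=(16,3) → add node 9 parent=8 cost=16
10. q=(6,28) nearest=6 d=14 new=(6,18) → blocked by [7,16]×[15,18], reject
11. q=(27,5) nearest=9 d=11 new=(20,5) → add node 10 parent=9 cost=20
12. q=(3,21) nearest=6 d=7 new=(4,18) → blocked by [7,16]×[15,18], reject
13. q=(34,19) nearest=10 d=14 new=(24,9) → add node 11 parent=10 cost=24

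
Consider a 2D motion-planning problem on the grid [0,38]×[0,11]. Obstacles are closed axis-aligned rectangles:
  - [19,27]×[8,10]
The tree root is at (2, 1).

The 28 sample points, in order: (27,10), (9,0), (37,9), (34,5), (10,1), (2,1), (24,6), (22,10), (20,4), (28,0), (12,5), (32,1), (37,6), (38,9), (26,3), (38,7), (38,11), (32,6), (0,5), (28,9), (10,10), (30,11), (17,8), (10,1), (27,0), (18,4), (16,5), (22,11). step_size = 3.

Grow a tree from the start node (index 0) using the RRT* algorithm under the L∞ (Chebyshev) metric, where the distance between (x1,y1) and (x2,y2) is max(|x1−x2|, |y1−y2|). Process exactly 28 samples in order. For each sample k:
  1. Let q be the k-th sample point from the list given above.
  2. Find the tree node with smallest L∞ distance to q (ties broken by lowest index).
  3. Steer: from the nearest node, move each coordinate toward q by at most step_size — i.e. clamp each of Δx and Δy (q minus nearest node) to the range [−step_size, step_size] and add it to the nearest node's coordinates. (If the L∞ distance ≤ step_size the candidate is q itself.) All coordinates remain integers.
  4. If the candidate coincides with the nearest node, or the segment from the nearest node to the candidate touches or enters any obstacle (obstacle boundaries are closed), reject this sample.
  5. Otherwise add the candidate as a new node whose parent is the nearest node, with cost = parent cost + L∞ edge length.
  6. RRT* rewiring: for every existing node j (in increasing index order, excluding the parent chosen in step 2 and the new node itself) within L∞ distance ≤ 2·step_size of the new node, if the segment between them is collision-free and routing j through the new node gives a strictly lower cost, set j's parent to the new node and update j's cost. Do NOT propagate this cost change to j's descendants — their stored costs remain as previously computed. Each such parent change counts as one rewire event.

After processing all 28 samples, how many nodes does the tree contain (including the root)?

1. q=(27,10) nearest=0 d=25 new=(5,4) → add node 1 parent=0 cost=3
2. q=(9,0) nearest=1 d=4 new=(8,1) → add node 2 parent=1 cost=6
3. q=(37,9) nearest=2 d=29 new=(11,4) → add node 3 parent=2 cost=9
4. q=(34,5) nearest=3 d=23 new=(14,5) → add node 4 parent=3 cost=12
5. q=(10,1) nearest=2 d=2 new=(10,1) → add node 5 parent=2 cost=8
6. q=(2,1) nearest=0 d=0 → coincident, reject
7. q=(24,6) nearest=4 d=10 new=(17,6) → add node 6 parent=4 cost=15
8. q=(22,10) nearest=6 d=5 new=(20,9) → blocked by [19,27]×[8,10], reject
9. q=(20,4) nearest=6 d=3 new=(20,4) → add node 7 parent=6 cost=18
10. q=(28,0) nearest=7 d=8 new=(23,1) → add node 8 parent=7 cost=21
11. q=(12,5) nearest=3 d=1 new=(12,5) → add node 9 parent=3 cost=10
12. q=(32,1) nearest=8 d=9 new=(26,1) → add node 10 parent=8 cost=24
13. q=(37,6) nearest=10 d=11 new=(29,4) → add node 11 parent=10 cost=27
14. q=(38,9) nearest=11 d=9 new=(32,7) → add node 12 parent=11 cost=30
15. q=(26,3) nearest=10 d=2 new=(26,3) → add node 13 parent=10 cost=26
16. q=(38,7) nearest=12 d=6 new=(35,7) → add node 14 parent=12 cost=33
17. q=(38,11) nearest=14 d=4 new=(38,10) → add node 15 parent=14 cost=36
18. q=(32,6) nearest=12 d=1 new=(32,6) → add node 16 parent=12 cost=31
19. q=(0,5) nearest=0 d=4 new=(0,4) → add node 17 parent=0 cost=3
20. q=(28,9) nearest=12 d=4 new=(29,9) → add node 18 parent=12 cost=33
21. q=(10,10) nearest=4 d=5 new=(11,8) → add node 19 parent=4 cost=15
22. q=(30,11) nearest=18 d=2 new=(30,11) → add node 20 parent=18 cost=35
23. q=(17,8) nearest=6 d=2 new=(17,8) → add node 21 parent=6 cost=17
24. q=(10,1) nearest=5 d=0 → coincident, reject
25. q=(27,0) nearest=10 d=1 new=(27,0) → add node 22 parent=10 cost=25
26. q=(18,4) nearest=6 d=2 new=(18,4) → add node 23 parent=6 cost=17
27. q=(16,5) nearest=6 d=1 new=(16,5) → add node 24 parent=6 cost=16
28. q=(22,11) nearest=6 d=5 new=(20,9) → blocked by [19,27]×[8,10], reject

Node count: 25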